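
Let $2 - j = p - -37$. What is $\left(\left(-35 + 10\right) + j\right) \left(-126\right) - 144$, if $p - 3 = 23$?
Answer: $10692$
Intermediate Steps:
$p = 26$ ($p = 3 + 23 = 26$)
$j = -61$ ($j = 2 - \left(26 - -37\right) = 2 - \left(26 + 37\right) = 2 - 63 = -61$)
$\left(\left(-35 + 10\right) + j\right) \left(-126\right) - 144 = \left(\left(-35 + 10\right) - 61\right) \left(-126\right) - 144 = \left(-25 - 61\right) \left(-126\right) - 144 = \left(-86\right) \left(-126\right) - 144 = 10836 - 144 = 10692$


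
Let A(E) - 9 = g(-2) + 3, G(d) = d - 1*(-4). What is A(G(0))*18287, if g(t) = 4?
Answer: 292592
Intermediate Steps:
G(d) = 4 + d (G(d) = d + 4 = 4 + d)
A(E) = 16 (A(E) = 9 + (4 + 3) = 9 + 7 = 16)
A(G(0))*18287 = 16*18287 = 292592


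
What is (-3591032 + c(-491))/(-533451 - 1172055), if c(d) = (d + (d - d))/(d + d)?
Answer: 2394021/1137004 ≈ 2.1056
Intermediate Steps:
c(d) = ½ (c(d) = (d + 0)/((2*d)) = d*(1/(2*d)) = ½)
(-3591032 + c(-491))/(-533451 - 1172055) = (-3591032 + ½)/(-533451 - 1172055) = -7182063/2/(-1705506) = -7182063/2*(-1/1705506) = 2394021/1137004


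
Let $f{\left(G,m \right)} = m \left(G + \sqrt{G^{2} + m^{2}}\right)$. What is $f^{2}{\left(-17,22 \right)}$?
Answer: $514008 - 16456 \sqrt{773} \approx 56484.0$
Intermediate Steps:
$f^{2}{\left(-17,22 \right)} = \left(22 \left(-17 + \sqrt{\left(-17\right)^{2} + 22^{2}}\right)\right)^{2} = \left(22 \left(-17 + \sqrt{289 + 484}\right)\right)^{2} = \left(22 \left(-17 + \sqrt{773}\right)\right)^{2} = \left(-374 + 22 \sqrt{773}\right)^{2}$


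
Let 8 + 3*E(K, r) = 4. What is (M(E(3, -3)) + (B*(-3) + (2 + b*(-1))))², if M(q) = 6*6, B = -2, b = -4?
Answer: 2304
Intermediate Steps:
E(K, r) = -4/3 (E(K, r) = -8/3 + (⅓)*4 = -8/3 + 4/3 = -4/3)
M(q) = 36
(M(E(3, -3)) + (B*(-3) + (2 + b*(-1))))² = (36 + (-2*(-3) + (2 - 4*(-1))))² = (36 + (6 + (2 + 4)))² = (36 + (6 + 6))² = (36 + 12)² = 48² = 2304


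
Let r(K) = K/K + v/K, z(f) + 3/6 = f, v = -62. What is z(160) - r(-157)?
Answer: 49645/314 ≈ 158.10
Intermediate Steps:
z(f) = -1/2 + f
r(K) = 1 - 62/K (r(K) = K/K - 62/K = 1 - 62/K)
z(160) - r(-157) = (-1/2 + 160) - (-62 - 157)/(-157) = 319/2 - (-1)*(-219)/157 = 319/2 - 1*219/157 = 319/2 - 219/157 = 49645/314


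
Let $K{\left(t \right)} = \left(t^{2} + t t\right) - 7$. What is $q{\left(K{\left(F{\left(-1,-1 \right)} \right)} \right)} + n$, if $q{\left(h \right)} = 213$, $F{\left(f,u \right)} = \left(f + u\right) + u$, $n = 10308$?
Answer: $10521$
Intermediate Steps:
$F{\left(f,u \right)} = f + 2 u$
$K{\left(t \right)} = -7 + 2 t^{2}$ ($K{\left(t \right)} = \left(t^{2} + t^{2}\right) - 7 = 2 t^{2} - 7 = -7 + 2 t^{2}$)
$q{\left(K{\left(F{\left(-1,-1 \right)} \right)} \right)} + n = 213 + 10308 = 10521$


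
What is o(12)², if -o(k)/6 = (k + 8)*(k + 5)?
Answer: 4161600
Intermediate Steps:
o(k) = -6*(5 + k)*(8 + k) (o(k) = -6*(k + 8)*(k + 5) = -6*(8 + k)*(5 + k) = -6*(5 + k)*(8 + k))
o(12)² = (-240 - 78*12 - 6*12²)² = (-240 - 936 - 6*144)² = (-240 - 936 - 864)² = (-2040)² = 4161600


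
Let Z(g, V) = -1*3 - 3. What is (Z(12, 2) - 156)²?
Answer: 26244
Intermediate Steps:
Z(g, V) = -6 (Z(g, V) = -3 - 3 = -6)
(Z(12, 2) - 156)² = (-6 - 156)² = (-162)² = 26244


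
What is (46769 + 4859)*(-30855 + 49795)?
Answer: 977834320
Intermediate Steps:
(46769 + 4859)*(-30855 + 49795) = 51628*18940 = 977834320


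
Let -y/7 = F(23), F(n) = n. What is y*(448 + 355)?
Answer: -129283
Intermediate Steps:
y = -161 (y = -7*23 = -161)
y*(448 + 355) = -161*(448 + 355) = -161*803 = -129283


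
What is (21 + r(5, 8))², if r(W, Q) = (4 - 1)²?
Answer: 900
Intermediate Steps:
r(W, Q) = 9 (r(W, Q) = 3² = 9)
(21 + r(5, 8))² = (21 + 9)² = 30² = 900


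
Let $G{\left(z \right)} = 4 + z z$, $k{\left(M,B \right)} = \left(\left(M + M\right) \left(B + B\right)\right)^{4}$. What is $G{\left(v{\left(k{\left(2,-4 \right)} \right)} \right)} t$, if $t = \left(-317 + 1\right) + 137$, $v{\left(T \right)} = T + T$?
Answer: $-787250325488332$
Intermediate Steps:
$k{\left(M,B \right)} = 256 B^{4} M^{4}$ ($k{\left(M,B \right)} = \left(2 M 2 B\right)^{4} = \left(4 B M\right)^{4} = 256 B^{4} M^{4}$)
$v{\left(T \right)} = 2 T$
$G{\left(z \right)} = 4 + z^{2}$
$t = -179$ ($t = -316 + 137 = -179$)
$G{\left(v{\left(k{\left(2,-4 \right)} \right)} \right)} t = \left(4 + \left(2 \cdot 256 \left(-4\right)^{4} \cdot 2^{4}\right)^{2}\right) \left(-179\right) = \left(4 + \left(2 \cdot 256 \cdot 256 \cdot 16\right)^{2}\right) \left(-179\right) = \left(4 + \left(2 \cdot 1048576\right)^{2}\right) \left(-179\right) = \left(4 + 2097152^{2}\right) \left(-179\right) = \left(4 + 4398046511104\right) \left(-179\right) = 4398046511108 \left(-179\right) = -787250325488332$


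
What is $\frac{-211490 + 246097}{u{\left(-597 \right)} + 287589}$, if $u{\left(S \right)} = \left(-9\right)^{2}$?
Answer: $\frac{34607}{287670} \approx 0.1203$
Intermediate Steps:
$u{\left(S \right)} = 81$
$\frac{-211490 + 246097}{u{\left(-597 \right)} + 287589} = \frac{-211490 + 246097}{81 + 287589} = \frac{34607}{287670}$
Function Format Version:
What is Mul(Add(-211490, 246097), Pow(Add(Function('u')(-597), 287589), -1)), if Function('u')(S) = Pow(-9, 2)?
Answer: Rational(34607, 287670) ≈ 0.12030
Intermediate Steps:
Function('u')(S) = 81
Mul(Add(-211490, 246097), Pow(Add(Function('u')(-597), 287589), -1)) = Mul(Add(-211490, 246097), Pow(Add(81, 287589), -1)) = Mul(34607, Pow(287670, -1)) = Mul(34607, Rational(1, 287670)) = Rational(34607, 287670)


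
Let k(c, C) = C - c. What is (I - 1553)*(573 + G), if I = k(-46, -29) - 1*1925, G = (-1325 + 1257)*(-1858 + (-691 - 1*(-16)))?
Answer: -598119637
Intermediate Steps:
G = 172244 (G = -68*(-1858 + (-691 + 16)) = -68*(-1858 - 675) = -68*(-2533) = 172244)
I = -1908 (I = (-29 - 1*(-46)) - 1*1925 = (-29 + 46) - 1925 = 17 - 1925 = -1908)
(I - 1553)*(573 + G) = (-1908 - 1553)*(573 + 172244) = -3461*172817 = -598119637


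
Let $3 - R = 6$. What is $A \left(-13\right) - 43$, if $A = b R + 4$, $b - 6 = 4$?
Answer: $295$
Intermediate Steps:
$R = -3$ ($R = 3 - 6 = -3$)
$b = 10$ ($b = 6 + 4 = 10$)
$A = -26$ ($A = 10 \left(-3\right) + 4 = -30 + 4 = -26$)
$A \left(-13\right) - 43 = \left(-26\right) \left(-13\right) - 43 = 338 - 43 = 295$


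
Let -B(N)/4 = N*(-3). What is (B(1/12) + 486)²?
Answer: 237169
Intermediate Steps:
B(N) = 12*N (B(N) = -4*N*(-3) = -(-12)*N = 12*N)
(B(1/12) + 486)² = (12/12 + 486)² = (12*(1/12) + 486)² = (1 + 486)² = 487² = 237169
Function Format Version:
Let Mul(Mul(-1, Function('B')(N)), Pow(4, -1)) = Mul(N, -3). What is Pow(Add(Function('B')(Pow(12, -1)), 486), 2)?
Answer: 237169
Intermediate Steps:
Function('B')(N) = Mul(12, N) (Function('B')(N) = Mul(-4, Mul(N, -3)) = Mul(-4, Mul(-3, N)) = Mul(12, N))
Pow(Add(Function('B')(Pow(12, -1)), 486), 2) = Pow(Add(Mul(12, Pow(12, -1)), 486), 2) = Pow(Add(Mul(12, Rational(1, 12)), 486), 2) = Pow(Add(1, 486), 2) = Pow(487, 2) = 237169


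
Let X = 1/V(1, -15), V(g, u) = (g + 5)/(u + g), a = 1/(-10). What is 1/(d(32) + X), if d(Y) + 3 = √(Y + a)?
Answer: 480/311 + 9*√3190/311 ≈ 3.1779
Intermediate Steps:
a = -⅒ ≈ -0.10000
d(Y) = -3 + √(-⅒ + Y) (d(Y) = -3 + √(Y - ⅒) = -3 + √(-⅒ + Y))
V(g, u) = (5 + g)/(g + u)
X = -7/3 (X = 1/((5 + 1)/(1 - 15)) = 1/(6/(-14)) = 1/(-1/14*6) = 1/(-3/7) = -7/3 ≈ -2.3333)
1/(d(32) + X) = 1/((-3 + √(-10 + 100*32)/10) - 7/3) = 1/((-3 + √(-10 + 3200)/10) - 7/3) = 1/((-3 + √3190/10) - 7/3) = 1/(-16/3 + √3190/10)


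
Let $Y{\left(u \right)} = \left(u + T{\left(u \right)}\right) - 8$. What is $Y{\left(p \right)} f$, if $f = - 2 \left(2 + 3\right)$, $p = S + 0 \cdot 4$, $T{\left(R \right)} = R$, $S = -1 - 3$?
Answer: $160$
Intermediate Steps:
$S = -4$ ($S = -1 - 3 = -4$)
$p = -4$ ($p = -4 + 0 \cdot 4 = -4 + 0 = -4$)
$f = -10$ ($f = \left(-2\right) 5 = -10$)
$Y{\left(u \right)} = -8 + 2 u$ ($Y{\left(u \right)} = \left(u + u\right) - 8 = 2 u - 8 = -8 + 2 u$)
$Y{\left(p \right)} f = \left(-8 + 2 \left(-4\right)\right) \left(-10\right) = \left(-8 - 8\right) \left(-10\right) = \left(-16\right) \left(-10\right) = 160$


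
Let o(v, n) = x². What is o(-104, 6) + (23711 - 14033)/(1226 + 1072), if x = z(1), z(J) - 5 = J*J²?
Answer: 15401/383 ≈ 40.211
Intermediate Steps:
z(J) = 5 + J³ (z(J) = 5 + J*J² = 5 + J³)
x = 6 (x = 5 + 1³ = 5 + 1 = 6)
o(v, n) = 36 (o(v, n) = 6² = 36)
o(-104, 6) + (23711 - 14033)/(1226 + 1072) = 36 + (23711 - 14033)/(1226 + 1072) = 36 + 9678/2298 = 36 + 9678*(1/2298) = 36 + 1613/383 = 15401/383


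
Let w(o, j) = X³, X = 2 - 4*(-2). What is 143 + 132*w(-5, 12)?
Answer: 132143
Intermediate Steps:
X = 10 (X = 2 + 8 = 10)
w(o, j) = 1000 (w(o, j) = 10³ = 1000)
143 + 132*w(-5, 12) = 143 + 132*1000 = 143 + 132000 = 132143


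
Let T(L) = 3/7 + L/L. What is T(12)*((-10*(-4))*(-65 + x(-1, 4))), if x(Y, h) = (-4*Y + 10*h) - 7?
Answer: -1600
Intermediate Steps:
x(Y, h) = -7 - 4*Y + 10*h
T(L) = 10/7 (T(L) = 3*(⅐) + 1 = 3/7 + 1 = 10/7)
T(12)*((-10*(-4))*(-65 + x(-1, 4))) = 10*((-10*(-4))*(-65 + (-7 - 4*(-1) + 10*4)))/7 = 10*(40*(-65 + (-7 + 4 + 40)))/7 = 10*(40*(-65 + 37))/7 = 10*(40*(-28))/7 = (10/7)*(-1120) = -1600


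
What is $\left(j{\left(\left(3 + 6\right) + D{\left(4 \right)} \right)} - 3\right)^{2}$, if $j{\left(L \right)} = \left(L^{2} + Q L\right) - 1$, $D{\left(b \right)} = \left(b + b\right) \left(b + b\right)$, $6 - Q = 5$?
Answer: $29138404$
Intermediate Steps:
$Q = 1$ ($Q = 6 - 5 = 1$)
$D{\left(b \right)} = 4 b^{2}$ ($D{\left(b \right)} = 2 b 2 b = 4 b^{2}$)
$j{\left(L \right)} = -1 + L + L^{2}$ ($j{\left(L \right)} = \left(L^{2} + 1 L\right) - 1 = \left(L^{2} + L\right) - 1 = \left(L + L^{2}\right) - 1 = -1 + L + L^{2}$)
$\left(j{\left(\left(3 + 6\right) + D{\left(4 \right)} \right)} - 3\right)^{2} = \left(\left(-1 + \left(\left(3 + 6\right) + 4 \cdot 4^{2}\right) + \left(\left(3 + 6\right) + 4 \cdot 4^{2}\right)^{2}\right) - 3\right)^{2} = \left(\left(-1 + \left(9 + 4 \cdot 16\right) + \left(9 + 4 \cdot 16\right)^{2}\right) - 3\right)^{2} = \left(\left(-1 + \left(9 + 64\right) + \left(9 + 64\right)^{2}\right) - 3\right)^{2} = \left(\left(-1 + 73 + 73^{2}\right) - 3\right)^{2} = \left(\left(-1 + 73 + 5329\right) - 3\right)^{2} = \left(5401 - 3\right)^{2} = 5398^{2} = 29138404$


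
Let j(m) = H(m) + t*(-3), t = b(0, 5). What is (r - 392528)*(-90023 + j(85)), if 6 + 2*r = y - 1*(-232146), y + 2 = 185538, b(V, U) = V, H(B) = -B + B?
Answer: 16536324870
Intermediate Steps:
H(B) = 0
t = 0
y = 185536 (y = -2 + 185538 = 185536)
r = 208838 (r = -3 + (185536 - 1*(-232146))/2 = -3 + (185536 + 232146)/2 = -3 + (½)*417682 = -3 + 208841 = 208838)
j(m) = 0 (j(m) = 0 + 0*(-3) = 0 + 0 = 0)
(r - 392528)*(-90023 + j(85)) = (208838 - 392528)*(-90023 + 0) = -183690*(-90023) = 16536324870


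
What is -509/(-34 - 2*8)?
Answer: 509/50 ≈ 10.180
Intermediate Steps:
-509/(-34 - 2*8) = -509/(-34 - 16) = -509/(-50) = -509*(-1/50) = 509/50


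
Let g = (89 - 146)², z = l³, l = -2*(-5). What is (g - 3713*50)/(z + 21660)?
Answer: -182401/22660 ≈ -8.0495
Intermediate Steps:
l = 10
z = 1000 (z = 10³ = 1000)
g = 3249 (g = (-57)² = 3249)
(g - 3713*50)/(z + 21660) = (3249 - 3713*50)/(1000 + 21660) = (3249 - 185650)/22660 = -182401*1/22660 = -182401/22660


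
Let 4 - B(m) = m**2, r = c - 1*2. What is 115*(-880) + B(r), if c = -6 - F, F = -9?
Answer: -101197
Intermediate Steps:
c = 3 (c = -6 - 1*(-9) = -6 + 9 = 3)
r = 1 (r = 3 - 1*2 = 3 - 2 = 1)
B(m) = 4 - m**2
115*(-880) + B(r) = 115*(-880) + (4 - 1*1**2) = -101200 + (4 - 1*1) = -101200 + (4 - 1) = -101200 + 3 = -101197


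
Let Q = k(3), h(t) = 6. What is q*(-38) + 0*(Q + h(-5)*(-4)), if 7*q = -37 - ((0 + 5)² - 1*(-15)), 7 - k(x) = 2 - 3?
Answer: 418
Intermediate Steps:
k(x) = 8 (k(x) = 7 - (2 - 3) = 7 - 1*(-1) = 7 + 1 = 8)
Q = 8
q = -11 (q = (-37 - ((0 + 5)² - 1*(-15)))/7 = (-37 - (5² + 15))/7 = (-37 - (25 + 15))/7 = (-37 - 1*40)/7 = (-37 - 40)/7 = (⅐)*(-77) = -11)
q*(-38) + 0*(Q + h(-5)*(-4)) = -11*(-38) + 0*(8 + 6*(-4)) = 418 + 0*(8 - 24) = 418 + 0*(-16) = 418 + 0 = 418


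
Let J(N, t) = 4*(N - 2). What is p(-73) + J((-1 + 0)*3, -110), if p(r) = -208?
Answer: -228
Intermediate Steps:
J(N, t) = -8 + 4*N (J(N, t) = 4*(-2 + N) = -8 + 4*N)
p(-73) + J((-1 + 0)*3, -110) = -208 + (-8 + 4*((-1 + 0)*3)) = -208 + (-8 + 4*(-1*3)) = -208 + (-8 + 4*(-3)) = -208 + (-8 - 12) = -208 - 20 = -228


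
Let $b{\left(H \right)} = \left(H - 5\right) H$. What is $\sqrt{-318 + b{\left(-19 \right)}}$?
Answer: $\sqrt{138} \approx 11.747$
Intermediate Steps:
$b{\left(H \right)} = H \left(-5 + H\right)$ ($b{\left(H \right)} = \left(-5 + H\right) H = H \left(-5 + H\right)$)
$\sqrt{-318 + b{\left(-19 \right)}} = \sqrt{-318 - 19 \left(-5 - 19\right)} = \sqrt{-318 - -456} = \sqrt{-318 + 456} = \sqrt{138}$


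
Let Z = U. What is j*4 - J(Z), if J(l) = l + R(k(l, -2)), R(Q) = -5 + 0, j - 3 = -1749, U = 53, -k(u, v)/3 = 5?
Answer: -7032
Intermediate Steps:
k(u, v) = -15 (k(u, v) = -3*5 = -15)
j = -1746 (j = 3 - 1749 = -1746)
R(Q) = -5
Z = 53
J(l) = -5 + l (J(l) = l - 5 = -5 + l)
j*4 - J(Z) = -1746*4 - (-5 + 53) = -6984 - 1*48 = -6984 - 48 = -7032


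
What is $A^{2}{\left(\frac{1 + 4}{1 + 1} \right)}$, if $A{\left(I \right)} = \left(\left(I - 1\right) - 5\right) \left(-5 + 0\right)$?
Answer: $\frac{1225}{4} \approx 306.25$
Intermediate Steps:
$A{\left(I \right)} = 30 - 5 I$ ($A{\left(I \right)} = \left(\left(-1 + I\right) - 5\right) \left(-5\right) = \left(-6 + I\right) \left(-5\right) = 30 - 5 I$)
$A^{2}{\left(\frac{1 + 4}{1 + 1} \right)} = \left(30 - 5 \frac{1 + 4}{1 + 1}\right)^{2} = \left(30 - 5 \cdot \frac{5}{2}\right)^{2} = \left(30 - 5 \cdot 5 \cdot \frac{1}{2}\right)^{2} = \left(30 - \frac{25}{2}\right)^{2} = \left(\frac{35}{2}\right)^{2} = \frac{1225}{4}$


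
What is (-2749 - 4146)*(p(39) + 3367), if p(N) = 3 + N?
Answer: -23505055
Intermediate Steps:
(-2749 - 4146)*(p(39) + 3367) = (-2749 - 4146)*((3 + 39) + 3367) = -6895*(42 + 3367) = -6895*3409 = -23505055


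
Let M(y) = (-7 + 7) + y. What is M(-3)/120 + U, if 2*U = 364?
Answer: 7279/40 ≈ 181.98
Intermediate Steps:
M(y) = y (M(y) = 0 + y = y)
U = 182 (U = (½)*364 = 182)
M(-3)/120 + U = -3/120 + 182 = (1/120)*(-3) + 182 = -1/40 + 182 = 7279/40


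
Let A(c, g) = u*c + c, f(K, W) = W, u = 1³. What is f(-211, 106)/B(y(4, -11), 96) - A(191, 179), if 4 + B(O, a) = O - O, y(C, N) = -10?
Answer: -817/2 ≈ -408.50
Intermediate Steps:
u = 1
A(c, g) = 2*c (A(c, g) = 1*c + c = c + c = 2*c)
B(O, a) = -4 (B(O, a) = -4 + (O - O) = -4 + 0 = -4)
f(-211, 106)/B(y(4, -11), 96) - A(191, 179) = 106/(-4) - 2*191 = 106*(-¼) - 1*382 = -53/2 - 382 = -817/2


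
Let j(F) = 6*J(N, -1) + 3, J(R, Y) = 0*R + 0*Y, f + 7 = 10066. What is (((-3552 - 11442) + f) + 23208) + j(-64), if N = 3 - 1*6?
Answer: 18276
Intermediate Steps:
f = 10059 (f = -7 + 10066 = 10059)
N = -3 (N = 3 - 6 = -3)
J(R, Y) = 0 (J(R, Y) = 0 + 0 = 0)
j(F) = 3 (j(F) = 6*0 + 3 = 0 + 3 = 3)
(((-3552 - 11442) + f) + 23208) + j(-64) = (((-3552 - 11442) + 10059) + 23208) + 3 = ((-14994 + 10059) + 23208) + 3 = (-4935 + 23208) + 3 = 18273 + 3 = 18276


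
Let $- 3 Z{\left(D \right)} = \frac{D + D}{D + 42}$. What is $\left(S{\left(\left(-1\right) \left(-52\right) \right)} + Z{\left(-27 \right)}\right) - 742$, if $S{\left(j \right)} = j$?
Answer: $- \frac{3444}{5} \approx -688.8$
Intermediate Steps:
$Z{\left(D \right)} = - \frac{2 D}{3 \left(42 + D\right)}$ ($Z{\left(D \right)} = - \frac{\left(D + D\right) \frac{1}{D + 42}}{3} = - \frac{2 D \frac{1}{42 + D}}{3} = - \frac{2 D}{3 \left(42 + D\right)}$)
$\left(S{\left(\left(-1\right) \left(-52\right) \right)} + Z{\left(-27 \right)}\right) - 742 = \left(\left(-1\right) \left(-52\right) - - \frac{54}{126 + 3 \left(-27\right)}\right) - 742 = \left(52 - - \frac{54}{126 - 81}\right) - 742 = \left(52 - - \frac{54}{45}\right) - 742 = \left(52 - \left(-54\right) \frac{1}{45}\right) - 742 = \left(52 + \frac{6}{5}\right) - 742 = \frac{266}{5} - 742 = - \frac{3444}{5}$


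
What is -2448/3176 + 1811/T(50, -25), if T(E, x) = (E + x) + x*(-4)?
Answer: 680717/49625 ≈ 13.717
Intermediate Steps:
T(E, x) = E - 3*x (T(E, x) = (E + x) - 4*x = E - 3*x)
-2448/3176 + 1811/T(50, -25) = -2448/3176 + 1811/(50 - 3*(-25)) = -2448*1/3176 + 1811/(50 + 75) = -306/397 + 1811/125 = 680717/49625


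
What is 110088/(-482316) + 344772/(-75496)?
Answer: -3637505325/758602682 ≈ -4.7950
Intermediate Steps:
110088/(-482316) + 344772/(-75496) = 110088*(-1/482316) + 344772*(-1/75496) = -9174/40193 - 86193/18874 = -3637505325/758602682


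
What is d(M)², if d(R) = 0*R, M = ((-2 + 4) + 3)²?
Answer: 0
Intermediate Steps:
M = 25 (M = (2 + 3)² = 5² = 25)
d(R) = 0
d(M)² = 0² = 0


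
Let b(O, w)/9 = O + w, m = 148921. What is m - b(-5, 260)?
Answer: 146626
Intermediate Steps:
b(O, w) = 9*O + 9*w (b(O, w) = 9*(O + w) = 9*O + 9*w)
m - b(-5, 260) = 148921 - (9*(-5) + 9*260) = 148921 - (-45 + 2340) = 148921 - 1*2295 = 148921 - 2295 = 146626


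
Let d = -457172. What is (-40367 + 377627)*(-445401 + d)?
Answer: -304401769980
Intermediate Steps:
(-40367 + 377627)*(-445401 + d) = (-40367 + 377627)*(-445401 - 457172) = 337260*(-902573) = -304401769980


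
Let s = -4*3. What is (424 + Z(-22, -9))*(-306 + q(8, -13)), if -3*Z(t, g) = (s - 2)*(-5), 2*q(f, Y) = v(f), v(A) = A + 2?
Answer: -361802/3 ≈ -1.2060e+5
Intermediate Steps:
s = -12
v(A) = 2 + A
q(f, Y) = 1 + f/2 (q(f, Y) = (2 + f)/2 = 1 + f/2)
Z(t, g) = -70/3 (Z(t, g) = -(-12 - 2)*(-5)/3 = -(-14)*(-5)/3 = -⅓*70 = -70/3)
(424 + Z(-22, -9))*(-306 + q(8, -13)) = (424 - 70/3)*(-306 + (1 + (½)*8)) = 1202*(-306 + (1 + 4))/3 = 1202*(-306 + 5)/3 = (1202/3)*(-301) = -361802/3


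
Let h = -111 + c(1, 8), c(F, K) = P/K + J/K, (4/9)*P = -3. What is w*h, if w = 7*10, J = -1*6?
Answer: -126105/16 ≈ -7881.6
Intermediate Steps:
J = -6
P = -27/4 (P = (9/4)*(-3) = -27/4 ≈ -6.7500)
c(F, K) = -51/(4*K) (c(F, K) = -27/(4*K) - 6/K = -51/(4*K))
w = 70
h = -3603/32 (h = -111 - 51/4/8 = -111 - 51/4*1/8 = -111 - 51/32 = -3603/32 ≈ -112.59)
w*h = 70*(-3603/32) = -126105/16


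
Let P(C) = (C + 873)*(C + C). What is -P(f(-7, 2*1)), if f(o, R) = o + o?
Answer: 24052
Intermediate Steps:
f(o, R) = 2*o
P(C) = 2*C*(873 + C) (P(C) = (873 + C)*(2*C) = 2*C*(873 + C))
-P(f(-7, 2*1)) = -2*2*(-7)*(873 + 2*(-7)) = -2*(-14)*(873 - 14) = -2*(-14)*859 = -1*(-24052) = 24052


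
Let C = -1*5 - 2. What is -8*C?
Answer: 56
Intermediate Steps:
C = -7 (C = -5 - 2 = -7)
-8*C = -8*(-7) = 56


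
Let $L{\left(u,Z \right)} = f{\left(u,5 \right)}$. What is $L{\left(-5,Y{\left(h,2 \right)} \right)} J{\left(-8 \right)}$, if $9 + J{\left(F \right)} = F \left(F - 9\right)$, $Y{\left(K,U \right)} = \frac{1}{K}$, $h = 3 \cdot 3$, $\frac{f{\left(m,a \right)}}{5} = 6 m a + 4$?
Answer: $-92710$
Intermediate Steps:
$f{\left(m,a \right)} = 20 + 30 a m$ ($f{\left(m,a \right)} = 5 \left(6 m a + 4\right) = 5 \left(6 a m + 4\right) = 5 \left(4 + 6 a m\right) = 20 + 30 a m$)
$h = 9$
$L{\left(u,Z \right)} = 20 + 150 u$ ($L{\left(u,Z \right)} = 20 + 30 \cdot 5 u = 20 + 150 u$)
$J{\left(F \right)} = -9 + F \left(-9 + F\right)$ ($J{\left(F \right)} = -9 + F \left(F - 9\right) = -9 + F \left(-9 + F\right)$)
$L{\left(-5,Y{\left(h,2 \right)} \right)} J{\left(-8 \right)} = \left(20 + 150 \left(-5\right)\right) \left(-9 + \left(-8\right)^{2} - -72\right) = \left(20 - 750\right) \left(-9 + 64 + 72\right) = \left(-730\right) 127 = -92710$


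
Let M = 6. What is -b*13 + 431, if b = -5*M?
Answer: 821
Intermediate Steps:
b = -30 (b = -5*6 = -30)
-b*13 + 431 = -1*(-30)*13 + 431 = 30*13 + 431 = 390 + 431 = 821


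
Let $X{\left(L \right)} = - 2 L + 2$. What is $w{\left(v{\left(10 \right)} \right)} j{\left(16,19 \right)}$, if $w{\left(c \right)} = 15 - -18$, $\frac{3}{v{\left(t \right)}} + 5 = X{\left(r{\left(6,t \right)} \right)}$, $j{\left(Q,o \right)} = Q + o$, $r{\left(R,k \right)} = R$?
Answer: $1155$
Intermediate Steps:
$X{\left(L \right)} = 2 - 2 L$
$v{\left(t \right)} = - \frac{1}{5}$ ($v{\left(t \right)} = \frac{3}{-5 + \left(2 - 12\right)} = \frac{3}{-5 - 10} = \frac{3}{-15} = 3 \left(- \frac{1}{15}\right) = - \frac{1}{5}$)
$w{\left(c \right)} = 33$ ($w{\left(c \right)} = 15 + 18 = 33$)
$w{\left(v{\left(10 \right)} \right)} j{\left(16,19 \right)} = 33 \left(16 + 19\right) = 33 \cdot 35 = 1155$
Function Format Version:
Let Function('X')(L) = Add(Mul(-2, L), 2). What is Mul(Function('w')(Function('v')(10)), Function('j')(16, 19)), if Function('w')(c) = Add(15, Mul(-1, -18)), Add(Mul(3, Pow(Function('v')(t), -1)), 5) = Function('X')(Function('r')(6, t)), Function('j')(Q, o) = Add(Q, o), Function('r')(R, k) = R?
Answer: 1155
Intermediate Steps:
Function('X')(L) = Add(2, Mul(-2, L))
Function('v')(t) = Rational(-1, 5) (Function('v')(t) = Mul(3, Pow(Add(-5, Add(2, Mul(-2, 6))), -1)) = Mul(3, Pow(Add(-5, Add(2, -12)), -1)) = Mul(3, Pow(Add(-5, -10), -1)) = Mul(3, Pow(-15, -1)) = Mul(3, Rational(-1, 15)) = Rational(-1, 5))
Function('w')(c) = 33 (Function('w')(c) = Add(15, 18) = 33)
Mul(Function('w')(Function('v')(10)), Function('j')(16, 19)) = Mul(33, Add(16, 19)) = Mul(33, 35) = 1155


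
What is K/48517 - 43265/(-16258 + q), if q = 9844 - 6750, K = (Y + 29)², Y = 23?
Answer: 2134683461/638677788 ≈ 3.3423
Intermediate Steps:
K = 2704 (K = (23 + 29)² = 52² = 2704)
q = 3094
K/48517 - 43265/(-16258 + q) = 2704/48517 - 43265/(-16258 + 3094) = 2704*(1/48517) - 43265/(-13164) = 2704/48517 - 43265*(-1/13164) = 2704/48517 + 43265/13164 = 2134683461/638677788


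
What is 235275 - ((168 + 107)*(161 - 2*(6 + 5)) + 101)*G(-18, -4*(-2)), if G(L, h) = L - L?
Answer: 235275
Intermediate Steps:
G(L, h) = 0
235275 - ((168 + 107)*(161 - 2*(6 + 5)) + 101)*G(-18, -4*(-2)) = 235275 - ((168 + 107)*(161 - 2*(6 + 5)) + 101)*0 = 235275 - (275*(161 - 2*11) + 101)*0 = 235275 - (275*(161 - 22) + 101)*0 = 235275 - (275*139 + 101)*0 = 235275 - (38225 + 101)*0 = 235275 - 38326*0 = 235275 - 1*0 = 235275 + 0 = 235275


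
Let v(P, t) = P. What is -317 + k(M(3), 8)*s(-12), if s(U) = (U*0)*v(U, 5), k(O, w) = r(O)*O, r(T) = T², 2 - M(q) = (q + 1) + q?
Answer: -317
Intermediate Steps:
M(q) = 1 - 2*q (M(q) = 2 - ((q + 1) + q) = 2 - ((1 + q) + q) = 2 - (1 + 2*q) = 2 + (-1 - 2*q) = 1 - 2*q)
k(O, w) = O³ (k(O, w) = O²*O = O³)
s(U) = 0 (s(U) = (U*0)*U = 0*U = 0)
-317 + k(M(3), 8)*s(-12) = -317 + (1 - 2*3)³*0 = -317 + (1 - 6)³*0 = -317 + (-5)³*0 = -317 - 125*0 = -317 + 0 = -317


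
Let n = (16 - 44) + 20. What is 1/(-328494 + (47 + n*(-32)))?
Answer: -1/328191 ≈ -3.0470e-6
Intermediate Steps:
n = -8 (n = -28 + 20 = -8)
1/(-328494 + (47 + n*(-32))) = 1/(-328494 + (47 - 8*(-32))) = 1/(-328494 + (47 + 256)) = 1/(-328494 + 303) = 1/(-328191) = -1/328191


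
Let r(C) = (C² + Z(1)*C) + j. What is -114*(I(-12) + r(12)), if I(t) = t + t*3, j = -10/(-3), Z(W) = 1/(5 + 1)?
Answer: -11552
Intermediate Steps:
Z(W) = ⅙ (Z(W) = 1/6 = ⅙)
j = 10/3 (j = -10*(-⅓) = 10/3 ≈ 3.3333)
I(t) = 4*t (I(t) = t + 3*t = 4*t)
r(C) = 10/3 + C² + C/6 (r(C) = (C² + C/6) + 10/3 = 10/3 + C² + C/6)
-114*(I(-12) + r(12)) = -114*(4*(-12) + (10/3 + 12² + (⅙)*12)) = -114*(-48 + (10/3 + 144 + 2)) = -114*(-48 + 448/3) = -114*304/3 = -11552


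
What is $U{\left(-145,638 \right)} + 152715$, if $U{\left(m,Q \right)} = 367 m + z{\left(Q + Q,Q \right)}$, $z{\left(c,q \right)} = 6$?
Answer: $99506$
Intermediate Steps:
$U{\left(m,Q \right)} = 6 + 367 m$ ($U{\left(m,Q \right)} = 367 m + 6 = 6 + 367 m$)
$U{\left(-145,638 \right)} + 152715 = \left(6 + 367 \left(-145\right)\right) + 152715 = \left(6 - 53215\right) + 152715 = -53209 + 152715 = 99506$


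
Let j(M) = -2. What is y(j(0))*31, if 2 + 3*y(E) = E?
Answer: -124/3 ≈ -41.333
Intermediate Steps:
y(E) = -⅔ + E/3
y(j(0))*31 = (-⅔ + (⅓)*(-2))*31 = (-⅔ - ⅔)*31 = -4/3*31 = -124/3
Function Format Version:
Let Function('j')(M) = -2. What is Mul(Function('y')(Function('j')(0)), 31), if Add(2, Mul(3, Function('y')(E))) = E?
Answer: Rational(-124, 3) ≈ -41.333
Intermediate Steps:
Function('y')(E) = Add(Rational(-2, 3), Mul(Rational(1, 3), E))
Mul(Function('y')(Function('j')(0)), 31) = Mul(Add(Rational(-2, 3), Mul(Rational(1, 3), -2)), 31) = Mul(Add(Rational(-2, 3), Rational(-2, 3)), 31) = Mul(Rational(-4, 3), 31) = Rational(-124, 3)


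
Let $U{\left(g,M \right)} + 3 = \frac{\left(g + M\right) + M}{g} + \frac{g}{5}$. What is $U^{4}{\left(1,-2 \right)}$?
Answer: $\frac{707281}{625} \approx 1131.7$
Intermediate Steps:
$U{\left(g,M \right)} = -3 + \frac{g}{5} + \frac{g + 2 M}{g}$ ($U{\left(g,M \right)} = -3 + \left(\frac{\left(g + M\right) + M}{g} + \frac{g}{5}\right) = -3 + \left(\frac{\left(M + g\right) + M}{g} + g \frac{1}{5}\right) = -3 + \left(\frac{g + 2 M}{g} + \frac{g}{5}\right) = -3 + \left(\frac{g}{5} + \frac{g + 2 M}{g}\right) = -3 + \frac{g}{5} + \frac{g + 2 M}{g}$)
$U^{4}{\left(1,-2 \right)} = \left(-2 + \frac{1}{5} \cdot 1 + 2 \left(-2\right) 1^{-1}\right)^{4} = \left(-2 + \frac{1}{5} + 2 \left(-2\right) 1\right)^{4} = \left(-2 + \frac{1}{5} - 4\right)^{4} = \left(- \frac{29}{5}\right)^{4} = \frac{707281}{625}$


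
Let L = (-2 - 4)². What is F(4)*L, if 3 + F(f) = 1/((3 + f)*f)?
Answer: -747/7 ≈ -106.71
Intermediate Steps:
L = 36 (L = (-6)² = 36)
F(f) = -3 + 1/(f*(3 + f)) (F(f) = -3 + 1/((3 + f)*f) = -3 + 1/(f*(3 + f)))
F(4)*L = ((1 - 9*4 - 3*4²)/(4*(3 + 4)))*36 = ((¼)*(1 - 36 - 3*16)/7)*36 = ((¼)*(⅐)*(1 - 36 - 48))*36 = ((¼)*(⅐)*(-83))*36 = -83/28*36 = -747/7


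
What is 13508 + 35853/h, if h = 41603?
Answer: 562009177/41603 ≈ 13509.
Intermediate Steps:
13508 + 35853/h = 13508 + 35853/41603 = 562009177/41603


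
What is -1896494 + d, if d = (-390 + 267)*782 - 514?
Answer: -1993194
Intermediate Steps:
d = -96700 (d = -123*782 - 514 = -96186 - 514 = -96700)
-1896494 + d = -1896494 - 96700 = -1993194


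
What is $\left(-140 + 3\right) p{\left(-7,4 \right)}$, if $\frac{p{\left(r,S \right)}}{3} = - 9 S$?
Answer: $14796$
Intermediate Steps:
$p{\left(r,S \right)} = - 27 S$ ($p{\left(r,S \right)} = 3 \left(- 9 S\right) = - 27 S$)
$\left(-140 + 3\right) p{\left(-7,4 \right)} = \left(-140 + 3\right) \left(\left(-27\right) 4\right) = \left(-137\right) \left(-108\right) = 14796$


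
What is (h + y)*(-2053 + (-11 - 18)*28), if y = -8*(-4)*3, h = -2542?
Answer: 7007790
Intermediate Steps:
y = 96 (y = 32*3 = 96)
(h + y)*(-2053 + (-11 - 18)*28) = (-2542 + 96)*(-2053 + (-11 - 18)*28) = -2446*(-2053 - 29*28) = -2446*(-2053 - 812) = -2446*(-2865) = 7007790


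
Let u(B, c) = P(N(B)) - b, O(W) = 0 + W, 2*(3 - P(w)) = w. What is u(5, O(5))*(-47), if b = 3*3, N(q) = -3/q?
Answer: 2679/10 ≈ 267.90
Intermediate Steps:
P(w) = 3 - w/2
b = 9
O(W) = W
u(B, c) = -6 + 3/(2*B) (u(B, c) = (3 - (-3)/(2*B)) - 1*9 = (3 + 3/(2*B)) - 9 = -6 + 3/(2*B))
u(5, O(5))*(-47) = (-6 + (3/2)/5)*(-47) = (-6 + (3/2)*(1/5))*(-47) = (-6 + 3/10)*(-47) = -57/10*(-47) = 2679/10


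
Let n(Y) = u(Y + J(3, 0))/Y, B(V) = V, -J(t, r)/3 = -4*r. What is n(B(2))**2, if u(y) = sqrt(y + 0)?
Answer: 1/2 ≈ 0.50000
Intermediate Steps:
J(t, r) = 12*r (J(t, r) = -(-12)*r = 12*r)
u(y) = sqrt(y)
n(Y) = 1/sqrt(Y) (n(Y) = sqrt(Y + 12*0)/Y = sqrt(Y + 0)/Y = sqrt(Y)/Y = 1/sqrt(Y))
n(B(2))**2 = (1/sqrt(2))**2 = (sqrt(2)/2)**2 = 1/2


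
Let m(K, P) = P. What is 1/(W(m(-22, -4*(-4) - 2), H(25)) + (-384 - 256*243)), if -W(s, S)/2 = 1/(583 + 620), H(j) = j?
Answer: -1203/75298178 ≈ -1.5976e-5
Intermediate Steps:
W(s, S) = -2/1203 (W(s, S) = -2/(583 + 620) = -2/1203)
1/(W(m(-22, -4*(-4) - 2), H(25)) + (-384 - 256*243)) = 1/(-2/1203 + (-384 - 256*243)) = 1/(-2/1203 + (-384 - 62208)) = 1/(-2/1203 - 62592) = 1/(-75298178/1203) = -1203/75298178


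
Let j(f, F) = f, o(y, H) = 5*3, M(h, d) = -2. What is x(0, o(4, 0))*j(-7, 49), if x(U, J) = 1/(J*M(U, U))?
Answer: 7/30 ≈ 0.23333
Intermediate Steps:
o(y, H) = 15
x(U, J) = -1/(2*J) (x(U, J) = 1/(J*(-2)) = 1/(-2*J) = -1/(2*J))
x(0, o(4, 0))*j(-7, 49) = -½/15*(-7) = -½*1/15*(-7) = -1/30*(-7) = 7/30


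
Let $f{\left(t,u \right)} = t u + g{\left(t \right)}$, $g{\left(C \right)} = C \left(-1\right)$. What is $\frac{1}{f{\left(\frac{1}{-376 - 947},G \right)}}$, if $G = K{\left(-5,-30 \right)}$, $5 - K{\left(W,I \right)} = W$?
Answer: $-147$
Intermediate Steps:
$g{\left(C \right)} = - C$
$K{\left(W,I \right)} = 5 - W$
$G = 10$ ($G = 5 - -5 = 5 + 5 = 10$)
$f{\left(t,u \right)} = - t + t u$ ($f{\left(t,u \right)} = t u - t = - t + t u$)
$\frac{1}{f{\left(\frac{1}{-376 - 947},G \right)}} = \frac{1}{\frac{1}{-376 - 947} \left(-1 + 10\right)} = \frac{1}{\frac{1}{-1323} \cdot 9} = \frac{1}{\left(- \frac{1}{1323}\right) 9} = \frac{1}{- \frac{1}{147}} = -147$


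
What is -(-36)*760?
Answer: 27360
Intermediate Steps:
-(-36)*760 = -36*(-760) = 27360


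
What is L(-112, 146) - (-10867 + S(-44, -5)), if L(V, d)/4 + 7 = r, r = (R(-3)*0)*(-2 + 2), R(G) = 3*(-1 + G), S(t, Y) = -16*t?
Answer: 10135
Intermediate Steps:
R(G) = -3 + 3*G
r = 0 (r = ((-3 + 3*(-3))*0)*(-2 + 2) = ((-3 - 9)*0)*0 = -12*0*0 = 0*0 = 0)
L(V, d) = -28 (L(V, d) = -28 + 4*0 = -28 + 0 = -28)
L(-112, 146) - (-10867 + S(-44, -5)) = -28 - (-10867 - 16*(-44)) = -28 - (-10867 + 704) = -28 - 1*(-10163) = -28 + 10163 = 10135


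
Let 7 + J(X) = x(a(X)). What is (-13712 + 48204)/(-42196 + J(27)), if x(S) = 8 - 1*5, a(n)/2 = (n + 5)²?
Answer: -8623/10550 ≈ -0.81735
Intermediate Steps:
a(n) = 2*(5 + n)² (a(n) = 2*(n + 5)² = 2*(5 + n)²)
x(S) = 3 (x(S) = 8 - 5 = 3)
J(X) = -4 (J(X) = -7 + 3 = -4)
(-13712 + 48204)/(-42196 + J(27)) = (-13712 + 48204)/(-42196 - 4) = 34492/(-42200) = 34492*(-1/42200) = -8623/10550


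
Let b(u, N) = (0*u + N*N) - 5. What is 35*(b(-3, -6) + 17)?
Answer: 1680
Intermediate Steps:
b(u, N) = -5 + N² (b(u, N) = (0 + N²) - 5 = N² - 5 = -5 + N²)
35*(b(-3, -6) + 17) = 35*((-5 + (-6)²) + 17) = 35*((-5 + 36) + 17) = 35*(31 + 17) = 35*48 = 1680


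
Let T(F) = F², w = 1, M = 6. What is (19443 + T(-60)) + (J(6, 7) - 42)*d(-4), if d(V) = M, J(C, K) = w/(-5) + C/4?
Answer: 113994/5 ≈ 22799.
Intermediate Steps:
J(C, K) = -⅕ + C/4 (J(C, K) = 1/(-5) + C/4 = 1*(-⅕) + C*(¼) = -⅕ + C/4)
d(V) = 6
(19443 + T(-60)) + (J(6, 7) - 42)*d(-4) = (19443 + (-60)²) + ((-⅕ + (¼)*6) - 42)*6 = (19443 + 3600) + ((-⅕ + 3/2) - 42)*6 = 23043 + (13/10 - 42)*6 = 23043 - 407/10*6 = 23043 - 1221/5 = 113994/5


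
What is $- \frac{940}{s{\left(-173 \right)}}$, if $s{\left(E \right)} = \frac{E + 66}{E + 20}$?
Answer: $- \frac{143820}{107} \approx -1344.1$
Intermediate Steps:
$s{\left(E \right)} = \frac{66 + E}{20 + E}$
$- \frac{940}{s{\left(-173 \right)}} = - \frac{940}{\frac{1}{20 - 173} \left(66 - 173\right)} = - \frac{940}{\frac{1}{-153} \left(-107\right)} = - \frac{940}{\left(- \frac{1}{153}\right) \left(-107\right)} = - \frac{940}{\frac{107}{153}} = \left(-940\right) \frac{153}{107} = - \frac{143820}{107}$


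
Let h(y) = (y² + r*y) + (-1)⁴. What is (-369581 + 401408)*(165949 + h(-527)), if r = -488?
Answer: 22306112085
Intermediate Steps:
h(y) = 1 + y² - 488*y (h(y) = (y² - 488*y) + (-1)⁴ = (y² - 488*y) + 1 = 1 + y² - 488*y)
(-369581 + 401408)*(165949 + h(-527)) = (-369581 + 401408)*(165949 + (1 + (-527)² - 488*(-527))) = 31827*(165949 + (1 + 277729 + 257176)) = 31827*(165949 + 534906) = 31827*700855 = 22306112085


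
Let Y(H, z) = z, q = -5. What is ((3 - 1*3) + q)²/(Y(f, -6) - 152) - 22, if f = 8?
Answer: -3501/158 ≈ -22.158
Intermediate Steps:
((3 - 1*3) + q)²/(Y(f, -6) - 152) - 22 = ((3 - 1*3) - 5)²/(-6 - 152) - 22 = ((3 - 3) - 5)²/(-158) - 22 = (0 - 5)²*(-1/158) - 22 = (-5)²*(-1/158) - 22 = 25*(-1/158) - 22 = -25/158 - 22 = -3501/158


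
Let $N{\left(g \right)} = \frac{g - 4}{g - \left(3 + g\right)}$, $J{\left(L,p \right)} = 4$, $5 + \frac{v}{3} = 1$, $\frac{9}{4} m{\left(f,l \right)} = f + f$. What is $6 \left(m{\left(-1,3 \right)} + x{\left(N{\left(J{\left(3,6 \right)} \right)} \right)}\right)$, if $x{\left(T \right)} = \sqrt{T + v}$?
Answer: $- \frac{16}{3} + 12 i \sqrt{3} \approx -5.3333 + 20.785 i$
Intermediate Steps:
$m{\left(f,l \right)} = \frac{8 f}{9}$ ($m{\left(f,l \right)} = \frac{4 \left(f + f\right)}{9} = \frac{4 \cdot 2 f}{9} = \frac{8 f}{9}$)
$v = -12$ ($v = -15 + 3 \cdot 1 = -15 + 3 = -12$)
$N{\left(g \right)} = \frac{4}{3} - \frac{g}{3}$ ($N{\left(g \right)} = \frac{-4 + g}{-3} = \left(-4 + g\right) \left(- \frac{1}{3}\right) = \frac{4}{3} - \frac{g}{3}$)
$x{\left(T \right)} = \sqrt{-12 + T}$ ($x{\left(T \right)} = \sqrt{T - 12} = \sqrt{-12 + T}$)
$6 \left(m{\left(-1,3 \right)} + x{\left(N{\left(J{\left(3,6 \right)} \right)} \right)}\right) = 6 \left(\frac{8}{9} \left(-1\right) + \sqrt{-12 + \left(\frac{4}{3} - \frac{4}{3}\right)}\right) = 6 \left(- \frac{8}{9} + \sqrt{-12 + \left(\frac{4}{3} - \frac{4}{3}\right)}\right) = 6 \left(- \frac{8}{9} + \sqrt{-12 + 0}\right) = 6 \left(- \frac{8}{9} + \sqrt{-12}\right) = 6 \left(- \frac{8}{9} + 2 i \sqrt{3}\right) = - \frac{16}{3} + 12 i \sqrt{3}$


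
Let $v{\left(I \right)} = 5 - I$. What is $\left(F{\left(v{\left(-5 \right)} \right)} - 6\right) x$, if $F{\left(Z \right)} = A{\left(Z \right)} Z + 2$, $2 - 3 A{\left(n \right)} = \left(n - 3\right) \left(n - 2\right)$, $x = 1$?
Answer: $-184$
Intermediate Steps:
$A{\left(n \right)} = \frac{2}{3} - \frac{\left(-3 + n\right) \left(-2 + n\right)}{3}$ ($A{\left(n \right)} = \frac{2}{3} - \frac{\left(n - 3\right) \left(n - 2\right)}{3} = \frac{2}{3} - \frac{\left(-3 + n\right) \left(n - 2\right)}{3} = \frac{2}{3} - \frac{\left(-3 + n\right) \left(-2 + n\right)}{3}$)
$F{\left(Z \right)} = 2 + Z \left(- \frac{4}{3} - \frac{Z^{2}}{3} + \frac{5 Z}{3}\right)$ ($F{\left(Z \right)} = \left(- \frac{4}{3} - \frac{Z^{2}}{3} + \frac{5 Z}{3}\right) Z + 2 = Z \left(- \frac{4}{3} - \frac{Z^{2}}{3} + \frac{5 Z}{3}\right) + 2 = 2 + Z \left(- \frac{4}{3} - \frac{Z^{2}}{3} + \frac{5 Z}{3}\right)$)
$\left(F{\left(v{\left(-5 \right)} \right)} - 6\right) x = \left(\left(2 - \frac{\left(5 - -5\right) \left(4 + \left(5 - -5\right)^{2} - 5 \left(5 - -5\right)\right)}{3}\right) - 6\right) 1 = \left(\left(2 - \frac{\left(5 + 5\right) \left(4 + \left(5 + 5\right)^{2} - 5 \left(5 + 5\right)\right)}{3}\right) - 6\right) 1 = \left(\left(2 - \frac{10 \left(4 + 10^{2} - 50\right)}{3}\right) - 6\right) 1 = \left(\left(2 - \frac{10 \left(4 + 100 - 50\right)}{3}\right) - 6\right) 1 = \left(\left(2 - \frac{10}{3} \cdot 54\right) - 6\right) 1 = \left(\left(2 - 180\right) - 6\right) 1 = \left(-178 - 6\right) 1 = \left(-184\right) 1 = -184$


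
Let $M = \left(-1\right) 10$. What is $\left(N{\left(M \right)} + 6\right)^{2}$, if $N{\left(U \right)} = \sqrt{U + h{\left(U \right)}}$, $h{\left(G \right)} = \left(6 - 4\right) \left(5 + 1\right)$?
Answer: $\left(6 + \sqrt{2}\right)^{2} \approx 54.971$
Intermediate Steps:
$h{\left(G \right)} = 12$ ($h{\left(G \right)} = 2 \cdot 6 = 12$)
$M = -10$
$N{\left(U \right)} = \sqrt{12 + U}$ ($N{\left(U \right)} = \sqrt{U + 12} = \sqrt{12 + U}$)
$\left(N{\left(M \right)} + 6\right)^{2} = \left(\sqrt{12 - 10} + 6\right)^{2} = \left(\sqrt{2} + 6\right)^{2} = \left(6 + \sqrt{2}\right)^{2}$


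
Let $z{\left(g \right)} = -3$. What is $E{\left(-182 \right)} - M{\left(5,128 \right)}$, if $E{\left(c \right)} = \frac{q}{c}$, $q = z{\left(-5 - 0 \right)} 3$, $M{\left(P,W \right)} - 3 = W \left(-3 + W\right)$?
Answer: $- \frac{2912537}{182} \approx -16003.0$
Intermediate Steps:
$M{\left(P,W \right)} = 3 + W \left(-3 + W\right)$
$q = -9$ ($q = \left(-3\right) 3 = -9$)
$E{\left(c \right)} = - \frac{9}{c}$
$E{\left(-182 \right)} - M{\left(5,128 \right)} = - \frac{9}{-182} - \left(3 + 128^{2} - 384\right) = \left(-9\right) \left(- \frac{1}{182}\right) - \left(3 + 16384 - 384\right) = \frac{9}{182} - 16003 = - \frac{2912537}{182}$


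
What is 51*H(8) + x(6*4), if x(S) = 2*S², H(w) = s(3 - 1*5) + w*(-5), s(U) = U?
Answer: -990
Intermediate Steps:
H(w) = -2 - 5*w (H(w) = (3 - 1*5) + w*(-5) = (3 - 5) - 5*w = -2 - 5*w)
51*H(8) + x(6*4) = 51*(-2 - 5*8) + 2*(6*4)² = 51*(-2 - 40) + 2*24² = 51*(-42) + 2*576 = -2142 + 1152 = -990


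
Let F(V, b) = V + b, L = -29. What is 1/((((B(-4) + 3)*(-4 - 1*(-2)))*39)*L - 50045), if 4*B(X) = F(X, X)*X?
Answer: -1/25163 ≈ -3.9741e-5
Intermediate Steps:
B(X) = X**2/2 (B(X) = ((X + X)*X)/4 = ((2*X)*X)/4 = (2*X**2)/4 = X**2/2)
1/((((B(-4) + 3)*(-4 - 1*(-2)))*39)*L - 50045) = 1/(((((1/2)*(-4)**2 + 3)*(-4 - 1*(-2)))*39)*(-29) - 50045) = 1/(((((1/2)*16 + 3)*(-4 + 2))*39)*(-29) - 50045) = 1/((((8 + 3)*(-2))*39)*(-29) - 50045) = 1/(((11*(-2))*39)*(-29) - 50045) = 1/(-22*39*(-29) - 50045) = 1/(-858*(-29) - 50045) = 1/(24882 - 50045) = 1/(-25163) = -1/25163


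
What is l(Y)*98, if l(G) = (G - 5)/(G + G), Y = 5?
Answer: 0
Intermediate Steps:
l(G) = (-5 + G)/(2*G) (l(G) = (-5 + G)/((2*G)) = (-5 + G)*(1/(2*G)) = (-5 + G)/(2*G))
l(Y)*98 = ((½)*(-5 + 5)/5)*98 = ((½)*(⅕)*0)*98 = 0*98 = 0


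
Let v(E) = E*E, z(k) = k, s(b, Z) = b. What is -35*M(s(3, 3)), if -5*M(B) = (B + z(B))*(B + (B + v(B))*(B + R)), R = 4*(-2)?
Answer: -2394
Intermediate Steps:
R = -8
v(E) = E**2
M(B) = -2*B*(B + (-8 + B)*(B + B**2))/5 (M(B) = -(B + B)*(B + (B + B**2)*(B - 8))/5 = -2*B*(B + (B + B**2)*(-8 + B))/5 = -2*B*(B + (-8 + B)*(B + B**2))/5)
-35*M(s(3, 3)) = -14*3**2*(7 - 1*3**2 + 7*3) = -14*9*(7 - 1*9 + 21) = -14*9*(7 - 9 + 21) = -14*9*19 = -35*342/5 = -2394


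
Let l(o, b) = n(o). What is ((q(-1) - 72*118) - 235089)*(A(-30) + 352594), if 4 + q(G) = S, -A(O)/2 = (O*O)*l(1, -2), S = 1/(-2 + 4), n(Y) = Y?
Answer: -85449384269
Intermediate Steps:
S = ½ (S = 1/2 = ½ ≈ 0.50000)
l(o, b) = o
A(O) = -2*O² (A(O) = -2*O*O = -2*O²)
q(G) = -7/2 (q(G) = -4 + ½ = -7/2)
((q(-1) - 72*118) - 235089)*(A(-30) + 352594) = ((-7/2 - 72*118) - 235089)*(-2*(-30)² + 352594) = ((-7/2 - 8496) - 235089)*(-2*900 + 352594) = (-16999/2 - 235089)*(-1800 + 352594) = -487177/2*350794 = -85449384269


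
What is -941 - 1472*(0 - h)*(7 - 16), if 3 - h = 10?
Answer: 91795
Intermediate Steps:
h = -7 (h = 3 - 1*10 = 3 - 10 = -7)
-941 - 1472*(0 - h)*(7 - 16) = -941 - 1472*(0 - 1*(-7))*(7 - 16) = -941 - 1472*(0 + 7)*(-9) = -941 - 10304*(-9) = -941 - 1472*(-63) = -941 + 92736 = 91795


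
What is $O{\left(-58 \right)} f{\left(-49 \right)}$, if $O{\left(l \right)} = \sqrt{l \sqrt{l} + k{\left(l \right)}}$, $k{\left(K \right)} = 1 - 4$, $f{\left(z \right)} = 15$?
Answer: $15 \sqrt{-3 - 58 i \sqrt{58}} \approx 222.16 - 223.68 i$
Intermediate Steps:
$k{\left(K \right)} = -3$ ($k{\left(K \right)} = 1 - 4 = -3$)
$O{\left(l \right)} = \sqrt{-3 + l^{\frac{3}{2}}}$ ($O{\left(l \right)} = \sqrt{l \sqrt{l} - 3} = \sqrt{l^{\frac{3}{2}} - 3} = \sqrt{-3 + l^{\frac{3}{2}}}$)
$O{\left(-58 \right)} f{\left(-49 \right)} = \sqrt{-3 + \left(-58\right)^{\frac{3}{2}}} \cdot 15 = \sqrt{-3 - 58 i \sqrt{58}} \cdot 15 = 15 \sqrt{-3 - 58 i \sqrt{58}}$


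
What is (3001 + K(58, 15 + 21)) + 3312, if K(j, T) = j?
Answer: 6371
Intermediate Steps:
(3001 + K(58, 15 + 21)) + 3312 = (3001 + 58) + 3312 = 3059 + 3312 = 6371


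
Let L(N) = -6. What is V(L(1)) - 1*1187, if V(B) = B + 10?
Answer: -1183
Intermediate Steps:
V(B) = 10 + B
V(L(1)) - 1*1187 = (10 - 6) - 1*1187 = 4 - 1187 = -1183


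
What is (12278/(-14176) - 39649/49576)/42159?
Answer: -24390799/617268693808 ≈ -3.9514e-5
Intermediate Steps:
(12278/(-14176) - 39649/49576)/42159 = (12278*(-1/14176) - 39649*1/49576)*(1/42159) = (-6139/7088 - 39649/49576)*(1/42159) = -73172397/43924336*1/42159 = -24390799/617268693808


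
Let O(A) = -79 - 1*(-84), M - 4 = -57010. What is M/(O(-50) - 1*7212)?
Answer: 57006/7207 ≈ 7.9098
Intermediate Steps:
M = -57006 (M = 4 - 57010 = -57006)
O(A) = 5 (O(A) = -79 + 84 = 5)
M/(O(-50) - 1*7212) = -57006/(5 - 1*7212) = -57006/(5 - 7212) = -57006/(-7207) = -57006*(-1/7207) = 57006/7207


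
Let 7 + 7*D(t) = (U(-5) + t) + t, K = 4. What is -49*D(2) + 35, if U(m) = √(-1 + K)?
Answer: 56 - 7*√3 ≈ 43.876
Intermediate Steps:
U(m) = √3 (U(m) = √(-1 + 4) = √3)
D(t) = -1 + √3/7 + 2*t/7 (D(t) = -1 + ((√3 + t) + t)/7 = -1 + ((t + √3) + t)/7 = -1 + (√3 + 2*t)/7 = -1 + (√3/7 + 2*t/7) = -1 + √3/7 + 2*t/7)
-49*D(2) + 35 = -49*(-1 + √3/7 + (2/7)*2) + 35 = -49*(-1 + √3/7 + 4/7) + 35 = -49*(-3/7 + √3/7) + 35 = (21 - 7*√3) + 35 = 56 - 7*√3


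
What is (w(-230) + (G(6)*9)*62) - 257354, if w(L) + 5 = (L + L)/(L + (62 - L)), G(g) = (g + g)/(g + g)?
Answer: -7961061/31 ≈ -2.5681e+5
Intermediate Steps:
G(g) = 1 (G(g) = (2*g)/((2*g)) = (2*g)*(1/(2*g)) = 1)
w(L) = -5 + L/31 (w(L) = -5 + (L + L)/(L + (62 - L)) = -5 + (2*L)/62 = -5 + (2*L)*(1/62) = -5 + L/31)
(w(-230) + (G(6)*9)*62) - 257354 = ((-5 + (1/31)*(-230)) + (1*9)*62) - 257354 = ((-5 - 230/31) + 9*62) - 257354 = (-385/31 + 558) - 257354 = 16913/31 - 257354 = -7961061/31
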